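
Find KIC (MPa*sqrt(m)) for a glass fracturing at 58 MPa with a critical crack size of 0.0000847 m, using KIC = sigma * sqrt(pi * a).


Fracture toughness: KIC = sigma * sqrt(pi * a)
  pi * a = pi * 0.0000847 = 0.000266093
  sqrt(pi * a) = 0.016312
  KIC = 58 * 0.016312 = 0.946 MPa*sqrt(m)

0.946 MPa*sqrt(m)


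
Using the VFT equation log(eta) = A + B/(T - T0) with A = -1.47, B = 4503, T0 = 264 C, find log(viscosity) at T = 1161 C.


VFT equation: log(eta) = A + B / (T - T0)
  T - T0 = 1161 - 264 = 897
  B / (T - T0) = 4503 / 897 = 5.02
  log(eta) = -1.47 + 5.02 = 3.55

3.55


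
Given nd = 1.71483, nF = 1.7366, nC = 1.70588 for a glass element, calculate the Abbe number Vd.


Abbe number formula: Vd = (nd - 1) / (nF - nC)
  nd - 1 = 1.71483 - 1 = 0.71483
  nF - nC = 1.7366 - 1.70588 = 0.03072
  Vd = 0.71483 / 0.03072 = 23.27

23.27


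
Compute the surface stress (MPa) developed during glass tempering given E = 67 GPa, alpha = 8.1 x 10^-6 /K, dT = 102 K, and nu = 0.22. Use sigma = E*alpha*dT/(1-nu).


Tempering stress: sigma = E * alpha * dT / (1 - nu)
  E (MPa) = 67 * 1000 = 67000
  Numerator = 67000 * (8.1 x 10^-6) * 102 = 55.3554
  Denominator = 1 - 0.22 = 0.78
  sigma = 55.3554 / 0.78 = 71.0 MPa

71.0 MPa


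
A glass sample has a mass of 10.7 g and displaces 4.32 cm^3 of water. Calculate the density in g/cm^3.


Use the definition of density:
  rho = mass / volume
  rho = 10.7 / 4.32 = 2.477 g/cm^3

2.477 g/cm^3


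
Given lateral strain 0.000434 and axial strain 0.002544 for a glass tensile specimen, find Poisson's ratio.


Poisson's ratio: nu = lateral strain / axial strain
  nu = 0.000434 / 0.002544 = 0.1706

0.1706


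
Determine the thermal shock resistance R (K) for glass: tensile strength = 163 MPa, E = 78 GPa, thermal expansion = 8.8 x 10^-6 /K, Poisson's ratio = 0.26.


Thermal shock resistance: R = sigma * (1 - nu) / (E * alpha)
  Numerator = 163 * (1 - 0.26) = 120.62
  Denominator = 78 * 1000 * (8.8 x 10^-6) = 0.6864
  R = 120.62 / 0.6864 = 175.7 K

175.7 K


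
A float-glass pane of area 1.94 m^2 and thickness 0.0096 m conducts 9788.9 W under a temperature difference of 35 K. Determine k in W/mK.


Fourier's law rearranged: k = Q * t / (A * dT)
  Numerator = 9788.9 * 0.0096 = 93.97344
  Denominator = 1.94 * 35 = 67.9
  k = 93.97344 / 67.9 = 1.384 W/mK

1.384 W/mK


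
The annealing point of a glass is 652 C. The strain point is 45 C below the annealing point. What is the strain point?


Strain point = annealing point - difference:
  T_strain = 652 - 45 = 607 C

607 C


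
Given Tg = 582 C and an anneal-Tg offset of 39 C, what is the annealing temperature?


The annealing temperature is Tg plus the offset:
  T_anneal = 582 + 39 = 621 C

621 C


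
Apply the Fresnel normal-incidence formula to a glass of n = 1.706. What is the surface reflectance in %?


Fresnel reflectance at normal incidence:
  R = ((n - 1)/(n + 1))^2
  (n - 1)/(n + 1) = (1.706 - 1)/(1.706 + 1) = 0.260902
  R = 0.260902^2 = 0.0680699
  R(%) = 0.0680699 * 100 = 6.807%

6.807%


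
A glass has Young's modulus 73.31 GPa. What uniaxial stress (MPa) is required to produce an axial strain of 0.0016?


Rearrange E = sigma / epsilon:
  sigma = E * epsilon
  E (MPa) = 73.31 * 1000 = 73310
  sigma = 73310 * 0.0016 = 117.3 MPa

117.3 MPa


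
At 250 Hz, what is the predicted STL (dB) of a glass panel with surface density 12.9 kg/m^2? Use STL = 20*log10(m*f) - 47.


Mass law: STL = 20 * log10(m * f) - 47
  m * f = 12.9 * 250 = 3225
  log10(3225) = 3.50853
  STL = 20 * 3.50853 - 47 = 70.1706 - 47 = 23.2 dB

23.2 dB


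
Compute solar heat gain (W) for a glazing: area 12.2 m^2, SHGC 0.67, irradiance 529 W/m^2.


Solar heat gain: Q = Area * SHGC * Irradiance
  Q = 12.2 * 0.67 * 529 = 4324 W

4324 W


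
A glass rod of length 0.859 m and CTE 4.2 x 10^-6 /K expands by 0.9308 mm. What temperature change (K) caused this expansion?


Rearrange dL = alpha * L0 * dT for dT:
  dT = dL / (alpha * L0)
  dL (m) = 0.9308 / 1000 = 0.0009308
  dT = 0.0009308 / ((4.2 x 10^-6) * 0.859) = 258.0 K

258.0 K


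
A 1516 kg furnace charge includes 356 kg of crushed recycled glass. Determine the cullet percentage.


Cullet ratio = (cullet mass / total batch mass) * 100
  Ratio = 356 / 1516 * 100 = 23.48%

23.48%


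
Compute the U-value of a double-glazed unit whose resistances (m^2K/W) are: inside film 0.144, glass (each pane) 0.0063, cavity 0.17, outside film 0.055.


Total thermal resistance (series):
  R_total = R_in + R_glass + R_air + R_glass + R_out
  R_total = 0.144 + 0.0063 + 0.17 + 0.0063 + 0.055 = 0.3816 m^2K/W
U-value = 1 / R_total = 1 / 0.3816 = 2.621 W/m^2K

2.621 W/m^2K


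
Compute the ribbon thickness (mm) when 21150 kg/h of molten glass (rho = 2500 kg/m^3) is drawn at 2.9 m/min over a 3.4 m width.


Ribbon cross-section from mass balance:
  Volume rate = throughput / density = 21150 / 2500 = 8.46 m^3/h
  thickness = volume rate / (speed * 60 * width), i.e.
  thickness = throughput / (60 * speed * width * density) * 1000
  thickness = 21150 / (60 * 2.9 * 3.4 * 2500) * 1000 = 14.3 mm

14.3 mm


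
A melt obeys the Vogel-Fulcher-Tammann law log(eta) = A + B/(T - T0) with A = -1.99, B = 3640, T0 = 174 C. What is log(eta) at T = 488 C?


VFT equation: log(eta) = A + B / (T - T0)
  T - T0 = 488 - 174 = 314
  B / (T - T0) = 3640 / 314 = 11.592
  log(eta) = -1.99 + 11.592 = 9.602

9.602


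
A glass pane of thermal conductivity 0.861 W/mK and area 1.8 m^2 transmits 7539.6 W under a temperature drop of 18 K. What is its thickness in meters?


Fourier's law: t = k * A * dT / Q
  t = 0.861 * 1.8 * 18 / 7539.6
  t = 27.8964 / 7539.6 = 0.0037 m

0.0037 m


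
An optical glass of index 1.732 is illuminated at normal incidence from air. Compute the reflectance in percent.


Fresnel reflectance at normal incidence:
  R = ((n - 1)/(n + 1))^2
  (n - 1)/(n + 1) = (1.732 - 1)/(1.732 + 1) = 0.267936
  R = 0.267936^2 = 0.0717897
  R(%) = 0.0717897 * 100 = 7.179%

7.179%


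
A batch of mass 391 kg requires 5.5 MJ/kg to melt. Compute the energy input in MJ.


Total energy = mass * specific energy
  E = 391 * 5.5 = 2150.5 MJ

2150.5 MJ


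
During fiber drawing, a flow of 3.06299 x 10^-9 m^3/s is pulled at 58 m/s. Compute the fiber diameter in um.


Cross-sectional area from continuity:
  A = Q / v = 3.06299 x 10^-9 / 58 = 5.281017 x 10^-11 m^2
Diameter from circular cross-section:
  d = sqrt(4A / pi) * 10^6 (m -> um)
  d = sqrt(4 * 5.281017 x 10^-11 / pi) * 10^6 = 8.2 um

8.2 um


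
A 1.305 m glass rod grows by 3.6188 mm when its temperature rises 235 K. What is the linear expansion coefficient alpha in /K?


Rearrange dL = alpha * L0 * dT for alpha:
  alpha = dL / (L0 * dT)
  alpha = (3.6188 / 1000) / (1.305 * 235) = 0.0000118 /K = 1.18 x 10^-5 /K

1.18 x 10^-5 /K


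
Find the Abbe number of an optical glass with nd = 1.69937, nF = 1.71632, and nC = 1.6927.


Abbe number formula: Vd = (nd - 1) / (nF - nC)
  nd - 1 = 1.69937 - 1 = 0.69937
  nF - nC = 1.71632 - 1.6927 = 0.02362
  Vd = 0.69937 / 0.02362 = 29.61

29.61


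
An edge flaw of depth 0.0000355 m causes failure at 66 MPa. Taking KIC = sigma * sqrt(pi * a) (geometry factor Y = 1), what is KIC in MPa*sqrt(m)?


Fracture toughness: KIC = sigma * sqrt(pi * a)
  pi * a = pi * 0.0000355 = 0.000111527
  sqrt(pi * a) = 0.010561
  KIC = 66 * 0.010561 = 0.697 MPa*sqrt(m)

0.697 MPa*sqrt(m)


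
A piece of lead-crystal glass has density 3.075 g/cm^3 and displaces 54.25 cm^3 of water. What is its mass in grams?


Rearrange rho = m / V:
  m = rho * V
  m = 3.075 * 54.25 = 166.819 g

166.819 g


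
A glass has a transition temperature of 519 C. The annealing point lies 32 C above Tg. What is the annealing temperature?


The annealing temperature is Tg plus the offset:
  T_anneal = 519 + 32 = 551 C

551 C


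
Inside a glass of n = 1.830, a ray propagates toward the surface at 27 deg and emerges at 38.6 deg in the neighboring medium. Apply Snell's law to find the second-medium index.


Apply Snell's law: n1 * sin(theta1) = n2 * sin(theta2)
  n2 = n1 * sin(theta1) / sin(theta2)
  sin(27) = 0.45399
  sin(38.6) = 0.62388
  n2 = 1.830 * 0.45399 / 0.62388 = 1.3317

1.3317


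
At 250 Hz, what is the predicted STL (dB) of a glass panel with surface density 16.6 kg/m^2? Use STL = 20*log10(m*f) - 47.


Mass law: STL = 20 * log10(m * f) - 47
  m * f = 16.6 * 250 = 4150
  log10(4150) = 3.61805
  STL = 20 * 3.61805 - 47 = 72.361 - 47 = 25.4 dB

25.4 dB


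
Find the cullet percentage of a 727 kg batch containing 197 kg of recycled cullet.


Cullet ratio = (cullet mass / total batch mass) * 100
  Ratio = 197 / 727 * 100 = 27.1%

27.1%


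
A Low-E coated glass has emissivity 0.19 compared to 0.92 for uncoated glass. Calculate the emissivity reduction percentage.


Percentage reduction = (1 - coated/uncoated) * 100
  Ratio = 0.19 / 0.92 = 0.2065
  Reduction = (1 - 0.2065) * 100 = 79.3%

79.3%


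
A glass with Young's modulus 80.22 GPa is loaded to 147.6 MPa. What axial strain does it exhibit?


Rearrange E = sigma / epsilon:
  epsilon = sigma / E
  E (MPa) = 80.22 * 1000 = 80220
  epsilon = 147.6 / 80220 = 0.00184

0.00184


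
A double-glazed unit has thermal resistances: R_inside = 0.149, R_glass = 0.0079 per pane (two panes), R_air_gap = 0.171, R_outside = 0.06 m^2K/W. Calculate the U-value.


Total thermal resistance (series):
  R_total = R_in + R_glass + R_air + R_glass + R_out
  R_total = 0.149 + 0.0079 + 0.171 + 0.0079 + 0.06 = 0.3958 m^2K/W
U-value = 1 / R_total = 1 / 0.3958 = 2.527 W/m^2K

2.527 W/m^2K


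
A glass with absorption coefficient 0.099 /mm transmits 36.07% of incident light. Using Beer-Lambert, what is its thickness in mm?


Rearrange T = exp(-alpha * thickness):
  thickness = -ln(T) / alpha
  T = 36.07/100 = 0.3607
  ln(T) = -1.01971
  -ln(T) = 1.01971
  thickness = 1.01971 / 0.099 = 10.3 mm

10.3 mm


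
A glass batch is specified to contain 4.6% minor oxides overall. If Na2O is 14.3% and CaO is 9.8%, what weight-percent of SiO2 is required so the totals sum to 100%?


Known pieces sum to 100%:
  SiO2 = 100 - (others + Na2O + CaO)
  SiO2 = 100 - (4.6 + 14.3 + 9.8) = 71.3%

71.3%


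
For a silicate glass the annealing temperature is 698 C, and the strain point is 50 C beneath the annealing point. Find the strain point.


Strain point = annealing point - difference:
  T_strain = 698 - 50 = 648 C

648 C


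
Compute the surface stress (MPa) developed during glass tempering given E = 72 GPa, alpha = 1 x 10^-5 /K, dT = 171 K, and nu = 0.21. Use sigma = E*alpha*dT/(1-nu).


Tempering stress: sigma = E * alpha * dT / (1 - nu)
  E (MPa) = 72 * 1000 = 72000
  Numerator = 72000 * (1 x 10^-5) * 171 = 123.12
  Denominator = 1 - 0.21 = 0.79
  sigma = 123.12 / 0.79 = 155.8 MPa

155.8 MPa


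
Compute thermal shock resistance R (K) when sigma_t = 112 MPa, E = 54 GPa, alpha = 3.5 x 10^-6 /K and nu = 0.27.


Thermal shock resistance: R = sigma * (1 - nu) / (E * alpha)
  Numerator = 112 * (1 - 0.27) = 81.76
  Denominator = 54 * 1000 * (3.5 x 10^-6) = 0.189
  R = 81.76 / 0.189 = 432.6 K

432.6 K


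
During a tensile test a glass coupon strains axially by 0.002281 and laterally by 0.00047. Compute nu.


Poisson's ratio: nu = lateral strain / axial strain
  nu = 0.00047 / 0.002281 = 0.206

0.206


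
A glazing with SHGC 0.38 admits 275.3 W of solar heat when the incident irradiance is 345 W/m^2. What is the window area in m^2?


Rearrange Q = Area * SHGC * Irradiance:
  Area = Q / (SHGC * Irradiance)
  Area = 275.3 / (0.38 * 345) = 2.1 m^2

2.1 m^2


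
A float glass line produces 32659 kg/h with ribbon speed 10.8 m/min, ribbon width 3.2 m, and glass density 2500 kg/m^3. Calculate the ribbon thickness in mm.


Ribbon cross-section from mass balance:
  Volume rate = throughput / density = 32659 / 2500 = 13.0636 m^3/h
  thickness = volume rate / (speed * 60 * width), i.e.
  thickness = throughput / (60 * speed * width * density) * 1000
  thickness = 32659 / (60 * 10.8 * 3.2 * 2500) * 1000 = 6.3 mm

6.3 mm


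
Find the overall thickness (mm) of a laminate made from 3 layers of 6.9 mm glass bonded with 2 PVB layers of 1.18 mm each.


Total thickness = glass contribution + PVB contribution
  Glass: 3 * 6.9 = 20.7 mm
  PVB: 2 * 1.18 = 2.36 mm
  Total = 20.7 + 2.36 = 23.06 mm

23.06 mm


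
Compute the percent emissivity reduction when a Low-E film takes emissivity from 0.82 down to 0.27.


Percentage reduction = (1 - coated/uncoated) * 100
  Ratio = 0.27 / 0.82 = 0.3293
  Reduction = (1 - 0.3293) * 100 = 67.1%

67.1%


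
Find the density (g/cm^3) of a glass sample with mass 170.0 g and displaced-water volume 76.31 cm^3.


Use the definition of density:
  rho = mass / volume
  rho = 170.0 / 76.31 = 2.228 g/cm^3

2.228 g/cm^3


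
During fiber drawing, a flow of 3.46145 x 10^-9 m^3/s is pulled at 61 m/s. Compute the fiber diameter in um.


Cross-sectional area from continuity:
  A = Q / v = 3.46145 x 10^-9 / 61 = 5.674508 x 10^-11 m^2
Diameter from circular cross-section:
  d = sqrt(4A / pi) * 10^6 (m -> um)
  d = sqrt(4 * 5.674508 x 10^-11 / pi) * 10^6 = 8.5 um

8.5 um


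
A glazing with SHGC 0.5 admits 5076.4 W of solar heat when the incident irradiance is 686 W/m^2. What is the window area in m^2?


Rearrange Q = Area * SHGC * Irradiance:
  Area = Q / (SHGC * Irradiance)
  Area = 5076.4 / (0.5 * 686) = 14.8 m^2

14.8 m^2


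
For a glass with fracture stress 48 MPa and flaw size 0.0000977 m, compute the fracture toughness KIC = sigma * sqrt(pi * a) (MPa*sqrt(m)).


Fracture toughness: KIC = sigma * sqrt(pi * a)
  pi * a = pi * 0.0000977 = 0.000306934
  sqrt(pi * a) = 0.01752
  KIC = 48 * 0.01752 = 0.841 MPa*sqrt(m)

0.841 MPa*sqrt(m)


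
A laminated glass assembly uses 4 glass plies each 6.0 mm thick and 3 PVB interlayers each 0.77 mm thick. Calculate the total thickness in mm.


Total thickness = glass contribution + PVB contribution
  Glass: 4 * 6.0 = 24.0 mm
  PVB: 3 * 0.77 = 2.31 mm
  Total = 24.0 + 2.31 = 26.31 mm

26.31 mm


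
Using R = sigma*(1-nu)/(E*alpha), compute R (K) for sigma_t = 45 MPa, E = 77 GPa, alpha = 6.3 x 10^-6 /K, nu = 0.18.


Thermal shock resistance: R = sigma * (1 - nu) / (E * alpha)
  Numerator = 45 * (1 - 0.18) = 36.9
  Denominator = 77 * 1000 * (6.3 x 10^-6) = 0.4851
  R = 36.9 / 0.4851 = 76.1 K

76.1 K


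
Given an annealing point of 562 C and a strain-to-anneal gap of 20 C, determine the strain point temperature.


Strain point = annealing point - difference:
  T_strain = 562 - 20 = 542 C

542 C


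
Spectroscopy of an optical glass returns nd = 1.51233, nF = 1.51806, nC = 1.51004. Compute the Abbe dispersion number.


Abbe number formula: Vd = (nd - 1) / (nF - nC)
  nd - 1 = 1.51233 - 1 = 0.51233
  nF - nC = 1.51806 - 1.51004 = 0.00802
  Vd = 0.51233 / 0.00802 = 63.88

63.88


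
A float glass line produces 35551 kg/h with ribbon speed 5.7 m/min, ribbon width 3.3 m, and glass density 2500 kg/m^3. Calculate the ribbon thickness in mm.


Ribbon cross-section from mass balance:
  Volume rate = throughput / density = 35551 / 2500 = 14.2204 m^3/h
  thickness = volume rate / (speed * 60 * width), i.e.
  thickness = throughput / (60 * speed * width * density) * 1000
  thickness = 35551 / (60 * 5.7 * 3.3 * 2500) * 1000 = 12.6 mm

12.6 mm


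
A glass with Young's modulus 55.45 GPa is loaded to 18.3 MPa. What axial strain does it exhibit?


Rearrange E = sigma / epsilon:
  epsilon = sigma / E
  E (MPa) = 55.45 * 1000 = 55450
  epsilon = 18.3 / 55450 = 0.00033

0.00033


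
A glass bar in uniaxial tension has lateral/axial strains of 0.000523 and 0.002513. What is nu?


Poisson's ratio: nu = lateral strain / axial strain
  nu = 0.000523 / 0.002513 = 0.2081

0.2081


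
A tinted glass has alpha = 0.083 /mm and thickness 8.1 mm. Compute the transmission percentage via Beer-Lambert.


Beer-Lambert law: T = exp(-alpha * thickness)
  exponent = -0.083 * 8.1 = -0.6723
  T = exp(-0.6723) = 0.5105
  Percentage = 0.5105 * 100 = 51.05%

51.05%


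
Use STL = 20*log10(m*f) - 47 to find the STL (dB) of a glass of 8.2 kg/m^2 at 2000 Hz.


Mass law: STL = 20 * log10(m * f) - 47
  m * f = 8.2 * 2000 = 16400
  log10(16400) = 4.21484
  STL = 20 * 4.21484 - 47 = 84.2968 - 47 = 37.3 dB

37.3 dB


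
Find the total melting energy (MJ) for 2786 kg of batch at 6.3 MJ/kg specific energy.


Total energy = mass * specific energy
  E = 2786 * 6.3 = 17551.8 MJ

17551.8 MJ


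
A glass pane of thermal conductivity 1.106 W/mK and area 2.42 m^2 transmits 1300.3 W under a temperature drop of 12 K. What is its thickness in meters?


Fourier's law: t = k * A * dT / Q
  t = 1.106 * 2.42 * 12 / 1300.3
  t = 32.11824 / 1300.3 = 0.0247 m

0.0247 m


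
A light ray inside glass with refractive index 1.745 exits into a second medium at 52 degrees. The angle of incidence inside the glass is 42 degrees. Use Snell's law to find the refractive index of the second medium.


Apply Snell's law: n1 * sin(theta1) = n2 * sin(theta2)
  n2 = n1 * sin(theta1) / sin(theta2)
  sin(42) = 0.669131
  sin(52) = 0.788011
  n2 = 1.745 * 0.669131 / 0.788011 = 1.4817

1.4817


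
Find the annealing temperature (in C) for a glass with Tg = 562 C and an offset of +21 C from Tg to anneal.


The annealing temperature is Tg plus the offset:
  T_anneal = 562 + 21 = 583 C

583 C


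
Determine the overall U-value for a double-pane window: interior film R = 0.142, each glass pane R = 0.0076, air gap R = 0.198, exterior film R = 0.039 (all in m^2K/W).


Total thermal resistance (series):
  R_total = R_in + R_glass + R_air + R_glass + R_out
  R_total = 0.142 + 0.0076 + 0.198 + 0.0076 + 0.039 = 0.3942 m^2K/W
U-value = 1 / R_total = 1 / 0.3942 = 2.537 W/m^2K

2.537 W/m^2K


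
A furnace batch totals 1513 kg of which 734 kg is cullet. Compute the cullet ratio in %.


Cullet ratio = (cullet mass / total batch mass) * 100
  Ratio = 734 / 1513 * 100 = 48.51%

48.51%


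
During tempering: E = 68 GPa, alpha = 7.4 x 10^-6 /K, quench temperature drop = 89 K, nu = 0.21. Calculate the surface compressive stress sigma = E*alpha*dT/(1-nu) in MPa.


Tempering stress: sigma = E * alpha * dT / (1 - nu)
  E (MPa) = 68 * 1000 = 68000
  Numerator = 68000 * (7.4 x 10^-6) * 89 = 44.7848
  Denominator = 1 - 0.21 = 0.79
  sigma = 44.7848 / 0.79 = 56.7 MPa

56.7 MPa


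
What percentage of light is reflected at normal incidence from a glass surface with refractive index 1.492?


Fresnel reflectance at normal incidence:
  R = ((n - 1)/(n + 1))^2
  (n - 1)/(n + 1) = (1.492 - 1)/(1.492 + 1) = 0.197432
  R = 0.197432^2 = 0.0389794
  R(%) = 0.0389794 * 100 = 3.898%

3.898%


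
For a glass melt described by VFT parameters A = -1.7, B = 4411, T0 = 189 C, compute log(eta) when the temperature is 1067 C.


VFT equation: log(eta) = A + B / (T - T0)
  T - T0 = 1067 - 189 = 878
  B / (T - T0) = 4411 / 878 = 5.024
  log(eta) = -1.7 + 5.024 = 3.324

3.324


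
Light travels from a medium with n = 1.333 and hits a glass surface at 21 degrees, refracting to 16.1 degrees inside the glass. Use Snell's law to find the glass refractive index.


Apply Snell's law: n1 * sin(theta1) = n2 * sin(theta2)
  n2 = n1 * sin(theta1) / sin(theta2)
  sin(21) = 0.358368
  sin(16.1) = 0.277315
  n2 = 1.333 * 0.358368 / 0.277315 = 1.7226

1.7226


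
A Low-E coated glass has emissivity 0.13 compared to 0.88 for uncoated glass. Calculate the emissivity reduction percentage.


Percentage reduction = (1 - coated/uncoated) * 100
  Ratio = 0.13 / 0.88 = 0.1477
  Reduction = (1 - 0.1477) * 100 = 85.2%

85.2%


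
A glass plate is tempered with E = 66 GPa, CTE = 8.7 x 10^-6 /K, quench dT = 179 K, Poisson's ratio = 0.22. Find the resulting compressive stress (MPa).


Tempering stress: sigma = E * alpha * dT / (1 - nu)
  E (MPa) = 66 * 1000 = 66000
  Numerator = 66000 * (8.7 x 10^-6) * 179 = 102.7818
  Denominator = 1 - 0.22 = 0.78
  sigma = 102.7818 / 0.78 = 131.8 MPa

131.8 MPa


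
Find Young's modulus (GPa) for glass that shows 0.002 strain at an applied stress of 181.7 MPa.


Young's modulus: E = stress / strain
  E = 181.7 MPa / 0.002 = 90850 MPa
Convert to GPa: 90850 / 1000 = 90.85 GPa

90.85 GPa


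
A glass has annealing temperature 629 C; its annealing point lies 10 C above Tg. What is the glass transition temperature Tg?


Rearrange T_anneal = Tg + offset for Tg:
  Tg = T_anneal - offset = 629 - 10 = 619 C

619 C


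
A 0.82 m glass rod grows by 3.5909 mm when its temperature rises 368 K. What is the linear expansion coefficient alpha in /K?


Rearrange dL = alpha * L0 * dT for alpha:
  alpha = dL / (L0 * dT)
  alpha = (3.5909 / 1000) / (0.82 * 368) = 0.0000119 /K = 1.19 x 10^-5 /K

1.19 x 10^-5 /K


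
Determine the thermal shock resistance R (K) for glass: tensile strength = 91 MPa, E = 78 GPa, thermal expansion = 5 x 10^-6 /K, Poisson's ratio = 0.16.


Thermal shock resistance: R = sigma * (1 - nu) / (E * alpha)
  Numerator = 91 * (1 - 0.16) = 76.44
  Denominator = 78 * 1000 * (5 x 10^-6) = 0.39
  R = 76.44 / 0.39 = 196.0 K

196.0 K


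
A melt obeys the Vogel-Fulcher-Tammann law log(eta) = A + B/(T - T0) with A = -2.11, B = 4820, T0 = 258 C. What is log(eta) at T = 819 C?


VFT equation: log(eta) = A + B / (T - T0)
  T - T0 = 819 - 258 = 561
  B / (T - T0) = 4820 / 561 = 8.592
  log(eta) = -2.11 + 8.592 = 6.482

6.482


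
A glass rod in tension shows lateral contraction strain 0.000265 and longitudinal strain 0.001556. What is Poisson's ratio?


Poisson's ratio: nu = lateral strain / axial strain
  nu = 0.000265 / 0.001556 = 0.1703

0.1703


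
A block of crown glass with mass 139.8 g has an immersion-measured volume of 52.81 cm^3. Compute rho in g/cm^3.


Use the definition of density:
  rho = mass / volume
  rho = 139.8 / 52.81 = 2.647 g/cm^3

2.647 g/cm^3


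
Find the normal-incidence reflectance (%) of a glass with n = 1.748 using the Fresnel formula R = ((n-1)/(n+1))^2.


Fresnel reflectance at normal incidence:
  R = ((n - 1)/(n + 1))^2
  (n - 1)/(n + 1) = (1.748 - 1)/(1.748 + 1) = 0.272198
  R = 0.272198^2 = 0.0740918
  R(%) = 0.0740918 * 100 = 7.409%

7.409%


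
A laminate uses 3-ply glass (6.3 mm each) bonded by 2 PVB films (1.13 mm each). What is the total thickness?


Total thickness = glass contribution + PVB contribution
  Glass: 3 * 6.3 = 18.9 mm
  PVB: 2 * 1.13 = 2.26 mm
  Total = 18.9 + 2.26 = 21.16 mm

21.16 mm


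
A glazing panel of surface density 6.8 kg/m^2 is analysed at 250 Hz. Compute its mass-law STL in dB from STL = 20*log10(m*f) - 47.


Mass law: STL = 20 * log10(m * f) - 47
  m * f = 6.8 * 250 = 1700
  log10(1700) = 3.23045
  STL = 20 * 3.23045 - 47 = 64.609 - 47 = 17.6 dB

17.6 dB


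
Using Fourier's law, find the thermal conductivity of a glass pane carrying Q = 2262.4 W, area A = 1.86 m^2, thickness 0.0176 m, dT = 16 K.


Fourier's law rearranged: k = Q * t / (A * dT)
  Numerator = 2262.4 * 0.0176 = 39.81824
  Denominator = 1.86 * 16 = 29.76
  k = 39.81824 / 29.76 = 1.338 W/mK

1.338 W/mK


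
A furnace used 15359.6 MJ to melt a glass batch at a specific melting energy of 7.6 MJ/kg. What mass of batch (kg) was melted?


Rearrange E = m * s for m:
  m = E / s
  m = 15359.6 / 7.6 = 2021.0 kg

2021.0 kg


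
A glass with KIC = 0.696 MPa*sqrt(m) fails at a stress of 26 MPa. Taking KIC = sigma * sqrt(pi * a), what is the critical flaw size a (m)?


Rearrange KIC = sigma * sqrt(pi * a):
  sqrt(pi * a) = KIC / sigma
  sqrt(pi * a) = 0.696 / 26 = 0.026769
  a = (KIC / sigma)^2 / pi
  a = 0.026769^2 / pi = 0.0002281 m

0.0002281 m


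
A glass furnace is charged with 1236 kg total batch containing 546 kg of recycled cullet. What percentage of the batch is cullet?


Cullet ratio = (cullet mass / total batch mass) * 100
  Ratio = 546 / 1236 * 100 = 44.17%

44.17%


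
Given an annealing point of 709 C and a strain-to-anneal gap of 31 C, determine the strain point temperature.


Strain point = annealing point - difference:
  T_strain = 709 - 31 = 678 C

678 C


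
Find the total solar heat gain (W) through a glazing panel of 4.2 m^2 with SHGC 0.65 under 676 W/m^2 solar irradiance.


Solar heat gain: Q = Area * SHGC * Irradiance
  Q = 4.2 * 0.65 * 676 = 1845.5 W

1845.5 W


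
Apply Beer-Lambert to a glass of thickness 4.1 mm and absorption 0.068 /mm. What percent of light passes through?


Beer-Lambert law: T = exp(-alpha * thickness)
  exponent = -0.068 * 4.1 = -0.2788
  T = exp(-0.2788) = 0.7567
  Percentage = 0.7567 * 100 = 75.67%

75.67%


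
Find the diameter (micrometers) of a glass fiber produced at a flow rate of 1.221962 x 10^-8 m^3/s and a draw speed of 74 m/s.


Cross-sectional area from continuity:
  A = Q / v = 1.221962 x 10^-8 / 74 = 1.6513 x 10^-10 m^2
Diameter from circular cross-section:
  d = sqrt(4A / pi) * 10^6 (m -> um)
  d = sqrt(4 * 1.6513 x 10^-10 / pi) * 10^6 = 14.5 um

14.5 um


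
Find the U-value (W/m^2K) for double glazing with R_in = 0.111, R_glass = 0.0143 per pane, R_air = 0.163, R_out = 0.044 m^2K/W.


Total thermal resistance (series):
  R_total = R_in + R_glass + R_air + R_glass + R_out
  R_total = 0.111 + 0.0143 + 0.163 + 0.0143 + 0.044 = 0.3466 m^2K/W
U-value = 1 / R_total = 1 / 0.3466 = 2.885 W/m^2K

2.885 W/m^2K


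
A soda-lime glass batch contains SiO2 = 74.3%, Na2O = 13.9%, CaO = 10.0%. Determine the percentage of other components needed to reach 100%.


Sum the three major oxides:
  SiO2 + Na2O + CaO = 74.3 + 13.9 + 10.0 = 98.2%
Subtract from 100%:
  Others = 100 - 98.2 = 1.8%

1.8%


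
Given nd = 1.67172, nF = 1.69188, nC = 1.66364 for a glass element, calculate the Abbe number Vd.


Abbe number formula: Vd = (nd - 1) / (nF - nC)
  nd - 1 = 1.67172 - 1 = 0.67172
  nF - nC = 1.69188 - 1.66364 = 0.02824
  Vd = 0.67172 / 0.02824 = 23.79

23.79


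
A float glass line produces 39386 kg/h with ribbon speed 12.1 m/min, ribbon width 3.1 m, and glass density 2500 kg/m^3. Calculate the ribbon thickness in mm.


Ribbon cross-section from mass balance:
  Volume rate = throughput / density = 39386 / 2500 = 15.7544 m^3/h
  thickness = volume rate / (speed * 60 * width), i.e.
  thickness = throughput / (60 * speed * width * density) * 1000
  thickness = 39386 / (60 * 12.1 * 3.1 * 2500) * 1000 = 7.0 mm

7.0 mm


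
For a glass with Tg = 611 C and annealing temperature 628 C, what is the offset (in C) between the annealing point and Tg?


Offset = T_anneal - Tg:
  offset = 628 - 611 = 17 C

17 C


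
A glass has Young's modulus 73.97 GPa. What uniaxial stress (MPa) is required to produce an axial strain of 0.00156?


Rearrange E = sigma / epsilon:
  sigma = E * epsilon
  E (MPa) = 73.97 * 1000 = 73970
  sigma = 73970 * 0.00156 = 115.39 MPa

115.39 MPa


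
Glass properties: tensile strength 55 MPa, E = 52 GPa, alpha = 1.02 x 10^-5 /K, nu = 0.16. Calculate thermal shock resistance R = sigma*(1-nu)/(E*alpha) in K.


Thermal shock resistance: R = sigma * (1 - nu) / (E * alpha)
  Numerator = 55 * (1 - 0.16) = 46.2
  Denominator = 52 * 1000 * (1.02 x 10^-5) = 0.5304
  R = 46.2 / 0.5304 = 87.1 K

87.1 K


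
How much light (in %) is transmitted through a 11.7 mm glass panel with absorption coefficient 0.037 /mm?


Beer-Lambert law: T = exp(-alpha * thickness)
  exponent = -0.037 * 11.7 = -0.4329
  T = exp(-0.4329) = 0.6486
  Percentage = 0.6486 * 100 = 64.86%

64.86%


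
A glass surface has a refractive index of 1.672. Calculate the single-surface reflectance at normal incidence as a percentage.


Fresnel reflectance at normal incidence:
  R = ((n - 1)/(n + 1))^2
  (n - 1)/(n + 1) = (1.672 - 1)/(1.672 + 1) = 0.251497
  R = 0.251497^2 = 0.0632507
  R(%) = 0.0632507 * 100 = 6.325%

6.325%


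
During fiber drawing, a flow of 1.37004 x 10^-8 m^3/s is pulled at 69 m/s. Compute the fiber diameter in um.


Cross-sectional area from continuity:
  A = Q / v = 1.37004 x 10^-8 / 69 = 1.985565 x 10^-10 m^2
Diameter from circular cross-section:
  d = sqrt(4A / pi) * 10^6 (m -> um)
  d = sqrt(4 * 1.985565 x 10^-10 / pi) * 10^6 = 15.9 um

15.9 um


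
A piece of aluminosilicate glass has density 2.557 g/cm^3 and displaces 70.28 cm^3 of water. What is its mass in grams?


Rearrange rho = m / V:
  m = rho * V
  m = 2.557 * 70.28 = 179.706 g

179.706 g


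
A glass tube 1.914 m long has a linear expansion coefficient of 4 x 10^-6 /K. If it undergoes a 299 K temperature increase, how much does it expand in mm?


Thermal expansion formula: dL = alpha * L0 * dT
  dL = (4 x 10^-6) * 1.914 * 299 = 0.00228914 m
Convert to mm: 0.00228914 * 1000 = 2.2891 mm

2.2891 mm


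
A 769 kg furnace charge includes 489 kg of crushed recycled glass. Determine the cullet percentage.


Cullet ratio = (cullet mass / total batch mass) * 100
  Ratio = 489 / 769 * 100 = 63.59%

63.59%


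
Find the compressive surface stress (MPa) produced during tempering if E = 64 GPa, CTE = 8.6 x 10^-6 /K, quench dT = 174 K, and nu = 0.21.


Tempering stress: sigma = E * alpha * dT / (1 - nu)
  E (MPa) = 64 * 1000 = 64000
  Numerator = 64000 * (8.6 x 10^-6) * 174 = 95.7696
  Denominator = 1 - 0.21 = 0.79
  sigma = 95.7696 / 0.79 = 121.2 MPa

121.2 MPa


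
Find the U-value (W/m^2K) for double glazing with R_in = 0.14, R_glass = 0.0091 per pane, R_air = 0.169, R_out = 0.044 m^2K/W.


Total thermal resistance (series):
  R_total = R_in + R_glass + R_air + R_glass + R_out
  R_total = 0.14 + 0.0091 + 0.169 + 0.0091 + 0.044 = 0.3712 m^2K/W
U-value = 1 / R_total = 1 / 0.3712 = 2.694 W/m^2K

2.694 W/m^2K


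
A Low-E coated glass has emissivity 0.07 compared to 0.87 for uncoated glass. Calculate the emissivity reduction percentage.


Percentage reduction = (1 - coated/uncoated) * 100
  Ratio = 0.07 / 0.87 = 0.0805
  Reduction = (1 - 0.0805) * 100 = 92.0%

92.0%


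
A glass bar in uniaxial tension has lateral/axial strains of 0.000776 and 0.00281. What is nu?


Poisson's ratio: nu = lateral strain / axial strain
  nu = 0.000776 / 0.00281 = 0.2762

0.2762


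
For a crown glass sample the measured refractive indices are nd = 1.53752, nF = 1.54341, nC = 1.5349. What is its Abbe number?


Abbe number formula: Vd = (nd - 1) / (nF - nC)
  nd - 1 = 1.53752 - 1 = 0.53752
  nF - nC = 1.54341 - 1.5349 = 0.00851
  Vd = 0.53752 / 0.00851 = 63.16

63.16


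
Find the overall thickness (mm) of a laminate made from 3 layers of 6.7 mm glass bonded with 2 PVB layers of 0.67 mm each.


Total thickness = glass contribution + PVB contribution
  Glass: 3 * 6.7 = 20.1 mm
  PVB: 2 * 0.67 = 1.34 mm
  Total = 20.1 + 1.34 = 21.44 mm

21.44 mm


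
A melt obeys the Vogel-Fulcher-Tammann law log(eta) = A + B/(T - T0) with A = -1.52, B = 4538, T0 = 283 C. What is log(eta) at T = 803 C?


VFT equation: log(eta) = A + B / (T - T0)
  T - T0 = 803 - 283 = 520
  B / (T - T0) = 4538 / 520 = 8.727
  log(eta) = -1.52 + 8.727 = 7.207

7.207


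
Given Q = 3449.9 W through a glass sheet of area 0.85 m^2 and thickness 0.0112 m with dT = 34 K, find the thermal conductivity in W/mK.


Fourier's law rearranged: k = Q * t / (A * dT)
  Numerator = 3449.9 * 0.0112 = 38.63888
  Denominator = 0.85 * 34 = 28.9
  k = 38.63888 / 28.9 = 1.337 W/mK

1.337 W/mK


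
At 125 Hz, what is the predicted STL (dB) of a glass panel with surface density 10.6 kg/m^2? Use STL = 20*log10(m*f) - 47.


Mass law: STL = 20 * log10(m * f) - 47
  m * f = 10.6 * 125 = 1325
  log10(1325) = 3.12222
  STL = 20 * 3.12222 - 47 = 62.4444 - 47 = 15.4 dB

15.4 dB


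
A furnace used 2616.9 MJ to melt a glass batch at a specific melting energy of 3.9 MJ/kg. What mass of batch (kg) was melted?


Rearrange E = m * s for m:
  m = E / s
  m = 2616.9 / 3.9 = 671.0 kg

671.0 kg


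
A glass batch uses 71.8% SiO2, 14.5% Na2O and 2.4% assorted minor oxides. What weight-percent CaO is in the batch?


Pieces sum to 100%:
  CaO = 100 - (SiO2 + Na2O + others)
  CaO = 100 - (71.8 + 14.5 + 2.4) = 11.3%

11.3%


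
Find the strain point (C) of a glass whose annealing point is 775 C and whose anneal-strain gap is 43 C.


Strain point = annealing point - difference:
  T_strain = 775 - 43 = 732 C

732 C


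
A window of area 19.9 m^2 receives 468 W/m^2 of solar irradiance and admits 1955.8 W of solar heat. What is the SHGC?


Rearrange Q = Area * SHGC * Irradiance:
  SHGC = Q / (Area * Irradiance)
  SHGC = 1955.8 / (19.9 * 468) = 0.21

0.21


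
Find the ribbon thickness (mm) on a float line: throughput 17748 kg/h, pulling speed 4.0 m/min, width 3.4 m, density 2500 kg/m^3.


Ribbon cross-section from mass balance:
  Volume rate = throughput / density = 17748 / 2500 = 7.0992 m^3/h
  thickness = volume rate / (speed * 60 * width), i.e.
  thickness = throughput / (60 * speed * width * density) * 1000
  thickness = 17748 / (60 * 4.0 * 3.4 * 2500) * 1000 = 8.7 mm

8.7 mm


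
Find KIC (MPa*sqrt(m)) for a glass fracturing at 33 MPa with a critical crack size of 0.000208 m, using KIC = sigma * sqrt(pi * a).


Fracture toughness: KIC = sigma * sqrt(pi * a)
  pi * a = pi * 0.000208 = 0.000653451
  sqrt(pi * a) = 0.025563
  KIC = 33 * 0.025563 = 0.844 MPa*sqrt(m)

0.844 MPa*sqrt(m)


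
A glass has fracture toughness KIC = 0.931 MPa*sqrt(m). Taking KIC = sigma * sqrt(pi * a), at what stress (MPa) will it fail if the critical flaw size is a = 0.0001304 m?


Rearrange KIC = sigma * sqrt(pi * a):
  sigma = KIC / sqrt(pi * a)
  sqrt(pi * 0.0001304) = 0.02024
  sigma = 0.931 / 0.02024 = 46.0 MPa

46.0 MPa


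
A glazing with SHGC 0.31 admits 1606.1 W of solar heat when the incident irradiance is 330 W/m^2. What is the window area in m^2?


Rearrange Q = Area * SHGC * Irradiance:
  Area = Q / (SHGC * Irradiance)
  Area = 1606.1 / (0.31 * 330) = 15.7 m^2

15.7 m^2


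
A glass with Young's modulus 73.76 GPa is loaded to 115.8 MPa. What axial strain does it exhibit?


Rearrange E = sigma / epsilon:
  epsilon = sigma / E
  E (MPa) = 73.76 * 1000 = 73760
  epsilon = 115.8 / 73760 = 0.00157

0.00157


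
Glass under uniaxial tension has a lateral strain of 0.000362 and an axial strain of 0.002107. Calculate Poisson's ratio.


Poisson's ratio: nu = lateral strain / axial strain
  nu = 0.000362 / 0.002107 = 0.1718

0.1718


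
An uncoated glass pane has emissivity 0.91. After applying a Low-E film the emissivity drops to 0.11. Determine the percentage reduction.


Percentage reduction = (1 - coated/uncoated) * 100
  Ratio = 0.11 / 0.91 = 0.1209
  Reduction = (1 - 0.1209) * 100 = 87.9%

87.9%


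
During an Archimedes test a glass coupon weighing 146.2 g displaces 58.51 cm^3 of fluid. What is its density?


Use the definition of density:
  rho = mass / volume
  rho = 146.2 / 58.51 = 2.499 g/cm^3

2.499 g/cm^3


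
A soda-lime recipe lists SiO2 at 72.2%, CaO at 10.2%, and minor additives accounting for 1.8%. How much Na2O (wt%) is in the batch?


Pieces sum to 100%:
  Na2O = 100 - (SiO2 + CaO + others)
  Na2O = 100 - (72.2 + 10.2 + 1.8) = 15.8%

15.8%


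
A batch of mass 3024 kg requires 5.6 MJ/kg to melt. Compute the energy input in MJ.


Total energy = mass * specific energy
  E = 3024 * 5.6 = 16934.4 MJ

16934.4 MJ


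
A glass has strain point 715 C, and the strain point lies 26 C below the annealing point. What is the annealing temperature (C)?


T_anneal = T_strain + gap:
  T_anneal = 715 + 26 = 741 C

741 C


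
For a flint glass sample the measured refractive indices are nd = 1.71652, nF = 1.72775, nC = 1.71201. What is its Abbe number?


Abbe number formula: Vd = (nd - 1) / (nF - nC)
  nd - 1 = 1.71652 - 1 = 0.71652
  nF - nC = 1.72775 - 1.71201 = 0.01574
  Vd = 0.71652 / 0.01574 = 45.52

45.52


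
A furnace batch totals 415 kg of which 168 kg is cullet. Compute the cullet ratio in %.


Cullet ratio = (cullet mass / total batch mass) * 100
  Ratio = 168 / 415 * 100 = 40.48%

40.48%


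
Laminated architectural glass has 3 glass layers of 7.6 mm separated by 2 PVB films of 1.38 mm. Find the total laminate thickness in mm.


Total thickness = glass contribution + PVB contribution
  Glass: 3 * 7.6 = 22.8 mm
  PVB: 2 * 1.38 = 2.76 mm
  Total = 22.8 + 2.76 = 25.56 mm

25.56 mm


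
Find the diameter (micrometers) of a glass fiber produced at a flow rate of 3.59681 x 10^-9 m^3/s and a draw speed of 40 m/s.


Cross-sectional area from continuity:
  A = Q / v = 3.59681 x 10^-9 / 40 = 8.992025 x 10^-11 m^2
Diameter from circular cross-section:
  d = sqrt(4A / pi) * 10^6 (m -> um)
  d = sqrt(4 * 8.992025 x 10^-11 / pi) * 10^6 = 10.7 um

10.7 um


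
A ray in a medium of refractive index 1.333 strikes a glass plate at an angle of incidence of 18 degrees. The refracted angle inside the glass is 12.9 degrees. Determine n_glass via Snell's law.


Apply Snell's law: n1 * sin(theta1) = n2 * sin(theta2)
  n2 = n1 * sin(theta1) / sin(theta2)
  sin(18) = 0.309017
  sin(12.9) = 0.22325
  n2 = 1.333 * 0.309017 / 0.22325 = 1.8451

1.8451


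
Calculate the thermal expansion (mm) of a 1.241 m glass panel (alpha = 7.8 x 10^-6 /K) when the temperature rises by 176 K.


Thermal expansion formula: dL = alpha * L0 * dT
  dL = (7.8 x 10^-6) * 1.241 * 176 = 0.00170364 m
Convert to mm: 0.00170364 * 1000 = 1.7036 mm

1.7036 mm


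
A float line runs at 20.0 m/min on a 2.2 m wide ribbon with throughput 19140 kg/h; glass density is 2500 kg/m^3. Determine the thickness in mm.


Ribbon cross-section from mass balance:
  Volume rate = throughput / density = 19140 / 2500 = 7.656 m^3/h
  thickness = volume rate / (speed * 60 * width), i.e.
  thickness = throughput / (60 * speed * width * density) * 1000
  thickness = 19140 / (60 * 20.0 * 2.2 * 2500) * 1000 = 2.9 mm

2.9 mm


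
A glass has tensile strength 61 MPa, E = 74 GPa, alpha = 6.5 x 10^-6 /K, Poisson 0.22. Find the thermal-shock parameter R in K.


Thermal shock resistance: R = sigma * (1 - nu) / (E * alpha)
  Numerator = 61 * (1 - 0.22) = 47.58
  Denominator = 74 * 1000 * (6.5 x 10^-6) = 0.481
  R = 47.58 / 0.481 = 98.9 K

98.9 K


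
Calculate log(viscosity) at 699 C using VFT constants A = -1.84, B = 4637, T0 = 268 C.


VFT equation: log(eta) = A + B / (T - T0)
  T - T0 = 699 - 268 = 431
  B / (T - T0) = 4637 / 431 = 10.759
  log(eta) = -1.84 + 10.759 = 8.919

8.919


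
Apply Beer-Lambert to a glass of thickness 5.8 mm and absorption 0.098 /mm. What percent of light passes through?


Beer-Lambert law: T = exp(-alpha * thickness)
  exponent = -0.098 * 5.8 = -0.5684
  T = exp(-0.5684) = 0.5664
  Percentage = 0.5664 * 100 = 56.64%

56.64%


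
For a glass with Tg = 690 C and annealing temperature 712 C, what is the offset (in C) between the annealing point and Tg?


Offset = T_anneal - Tg:
  offset = 712 - 690 = 22 C

22 C


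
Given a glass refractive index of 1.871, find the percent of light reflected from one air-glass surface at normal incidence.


Fresnel reflectance at normal incidence:
  R = ((n - 1)/(n + 1))^2
  (n - 1)/(n + 1) = (1.871 - 1)/(1.871 + 1) = 0.303379
  R = 0.303379^2 = 0.0920388
  R(%) = 0.0920388 * 100 = 9.204%

9.204%


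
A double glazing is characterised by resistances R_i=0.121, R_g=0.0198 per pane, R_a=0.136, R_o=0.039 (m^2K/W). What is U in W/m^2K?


Total thermal resistance (series):
  R_total = R_in + R_glass + R_air + R_glass + R_out
  R_total = 0.121 + 0.0198 + 0.136 + 0.0198 + 0.039 = 0.3356 m^2K/W
U-value = 1 / R_total = 1 / 0.3356 = 2.98 W/m^2K

2.98 W/m^2K


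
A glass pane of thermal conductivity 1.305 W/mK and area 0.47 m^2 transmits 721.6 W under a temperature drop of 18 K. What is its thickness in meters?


Fourier's law: t = k * A * dT / Q
  t = 1.305 * 0.47 * 18 / 721.6
  t = 11.0403 / 721.6 = 0.0153 m

0.0153 m


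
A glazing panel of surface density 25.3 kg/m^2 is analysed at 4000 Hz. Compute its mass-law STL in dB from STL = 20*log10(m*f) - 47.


Mass law: STL = 20 * log10(m * f) - 47
  m * f = 25.3 * 4000 = 101200
  log10(101200) = 5.00518
  STL = 20 * 5.00518 - 47 = 100.1036 - 47 = 53.1 dB

53.1 dB
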